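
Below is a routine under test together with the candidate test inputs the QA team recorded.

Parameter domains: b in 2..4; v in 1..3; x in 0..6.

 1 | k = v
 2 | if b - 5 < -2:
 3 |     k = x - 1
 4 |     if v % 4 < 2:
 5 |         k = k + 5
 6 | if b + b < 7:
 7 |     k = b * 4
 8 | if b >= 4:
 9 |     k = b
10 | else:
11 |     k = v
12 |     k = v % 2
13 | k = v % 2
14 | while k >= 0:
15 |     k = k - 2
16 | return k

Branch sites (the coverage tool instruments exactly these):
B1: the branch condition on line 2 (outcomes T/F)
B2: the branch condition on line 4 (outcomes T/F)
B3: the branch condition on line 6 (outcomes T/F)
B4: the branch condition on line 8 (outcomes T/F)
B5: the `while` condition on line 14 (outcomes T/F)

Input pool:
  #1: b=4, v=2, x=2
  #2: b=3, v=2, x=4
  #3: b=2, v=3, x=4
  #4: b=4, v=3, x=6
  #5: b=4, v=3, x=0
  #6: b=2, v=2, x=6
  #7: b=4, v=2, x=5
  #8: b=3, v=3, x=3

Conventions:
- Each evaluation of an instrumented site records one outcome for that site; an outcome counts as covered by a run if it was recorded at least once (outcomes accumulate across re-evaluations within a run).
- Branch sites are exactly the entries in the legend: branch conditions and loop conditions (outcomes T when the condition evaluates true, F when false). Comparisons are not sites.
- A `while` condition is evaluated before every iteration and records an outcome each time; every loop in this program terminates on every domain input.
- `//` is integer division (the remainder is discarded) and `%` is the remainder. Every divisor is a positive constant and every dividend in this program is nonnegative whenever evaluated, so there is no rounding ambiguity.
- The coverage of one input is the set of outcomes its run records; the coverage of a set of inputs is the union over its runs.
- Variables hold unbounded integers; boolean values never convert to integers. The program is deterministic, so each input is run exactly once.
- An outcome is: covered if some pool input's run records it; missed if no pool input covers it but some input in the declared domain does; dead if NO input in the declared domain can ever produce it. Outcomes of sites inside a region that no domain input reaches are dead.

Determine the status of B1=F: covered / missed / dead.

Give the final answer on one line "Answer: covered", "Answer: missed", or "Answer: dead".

B1=F is recorded by pool input(s) 1, 2, 4, 5, 7, 8 -> covered

Answer: covered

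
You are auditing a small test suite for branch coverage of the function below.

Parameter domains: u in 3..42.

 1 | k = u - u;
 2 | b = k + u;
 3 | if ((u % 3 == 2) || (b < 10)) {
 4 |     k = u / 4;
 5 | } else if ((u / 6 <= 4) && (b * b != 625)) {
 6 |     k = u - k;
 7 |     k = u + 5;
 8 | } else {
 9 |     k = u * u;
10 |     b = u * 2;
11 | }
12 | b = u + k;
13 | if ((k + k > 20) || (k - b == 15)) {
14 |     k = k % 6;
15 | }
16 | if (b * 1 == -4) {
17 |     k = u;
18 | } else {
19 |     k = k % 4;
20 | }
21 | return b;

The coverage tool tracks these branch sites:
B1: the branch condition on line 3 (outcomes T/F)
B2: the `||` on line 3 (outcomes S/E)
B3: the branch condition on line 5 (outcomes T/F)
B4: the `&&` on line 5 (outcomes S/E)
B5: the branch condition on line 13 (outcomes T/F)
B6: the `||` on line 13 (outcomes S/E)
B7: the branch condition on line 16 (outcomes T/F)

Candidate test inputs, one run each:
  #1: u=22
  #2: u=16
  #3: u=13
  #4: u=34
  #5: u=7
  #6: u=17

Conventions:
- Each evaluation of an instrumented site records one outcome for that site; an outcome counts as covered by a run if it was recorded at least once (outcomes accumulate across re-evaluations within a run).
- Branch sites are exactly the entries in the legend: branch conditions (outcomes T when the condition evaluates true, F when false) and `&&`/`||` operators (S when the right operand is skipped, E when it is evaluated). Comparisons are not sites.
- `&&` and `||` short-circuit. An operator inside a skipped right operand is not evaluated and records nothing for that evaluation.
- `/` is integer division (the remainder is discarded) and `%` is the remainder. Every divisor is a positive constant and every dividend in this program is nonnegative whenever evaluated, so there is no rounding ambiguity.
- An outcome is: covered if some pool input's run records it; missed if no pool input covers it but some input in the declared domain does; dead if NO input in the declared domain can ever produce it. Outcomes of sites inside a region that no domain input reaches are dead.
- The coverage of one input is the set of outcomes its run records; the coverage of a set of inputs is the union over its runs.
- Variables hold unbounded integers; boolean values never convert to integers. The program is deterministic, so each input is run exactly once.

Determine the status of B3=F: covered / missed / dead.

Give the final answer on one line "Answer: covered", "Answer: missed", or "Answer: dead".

B3=F is recorded by pool input(s) 4 -> covered

Answer: covered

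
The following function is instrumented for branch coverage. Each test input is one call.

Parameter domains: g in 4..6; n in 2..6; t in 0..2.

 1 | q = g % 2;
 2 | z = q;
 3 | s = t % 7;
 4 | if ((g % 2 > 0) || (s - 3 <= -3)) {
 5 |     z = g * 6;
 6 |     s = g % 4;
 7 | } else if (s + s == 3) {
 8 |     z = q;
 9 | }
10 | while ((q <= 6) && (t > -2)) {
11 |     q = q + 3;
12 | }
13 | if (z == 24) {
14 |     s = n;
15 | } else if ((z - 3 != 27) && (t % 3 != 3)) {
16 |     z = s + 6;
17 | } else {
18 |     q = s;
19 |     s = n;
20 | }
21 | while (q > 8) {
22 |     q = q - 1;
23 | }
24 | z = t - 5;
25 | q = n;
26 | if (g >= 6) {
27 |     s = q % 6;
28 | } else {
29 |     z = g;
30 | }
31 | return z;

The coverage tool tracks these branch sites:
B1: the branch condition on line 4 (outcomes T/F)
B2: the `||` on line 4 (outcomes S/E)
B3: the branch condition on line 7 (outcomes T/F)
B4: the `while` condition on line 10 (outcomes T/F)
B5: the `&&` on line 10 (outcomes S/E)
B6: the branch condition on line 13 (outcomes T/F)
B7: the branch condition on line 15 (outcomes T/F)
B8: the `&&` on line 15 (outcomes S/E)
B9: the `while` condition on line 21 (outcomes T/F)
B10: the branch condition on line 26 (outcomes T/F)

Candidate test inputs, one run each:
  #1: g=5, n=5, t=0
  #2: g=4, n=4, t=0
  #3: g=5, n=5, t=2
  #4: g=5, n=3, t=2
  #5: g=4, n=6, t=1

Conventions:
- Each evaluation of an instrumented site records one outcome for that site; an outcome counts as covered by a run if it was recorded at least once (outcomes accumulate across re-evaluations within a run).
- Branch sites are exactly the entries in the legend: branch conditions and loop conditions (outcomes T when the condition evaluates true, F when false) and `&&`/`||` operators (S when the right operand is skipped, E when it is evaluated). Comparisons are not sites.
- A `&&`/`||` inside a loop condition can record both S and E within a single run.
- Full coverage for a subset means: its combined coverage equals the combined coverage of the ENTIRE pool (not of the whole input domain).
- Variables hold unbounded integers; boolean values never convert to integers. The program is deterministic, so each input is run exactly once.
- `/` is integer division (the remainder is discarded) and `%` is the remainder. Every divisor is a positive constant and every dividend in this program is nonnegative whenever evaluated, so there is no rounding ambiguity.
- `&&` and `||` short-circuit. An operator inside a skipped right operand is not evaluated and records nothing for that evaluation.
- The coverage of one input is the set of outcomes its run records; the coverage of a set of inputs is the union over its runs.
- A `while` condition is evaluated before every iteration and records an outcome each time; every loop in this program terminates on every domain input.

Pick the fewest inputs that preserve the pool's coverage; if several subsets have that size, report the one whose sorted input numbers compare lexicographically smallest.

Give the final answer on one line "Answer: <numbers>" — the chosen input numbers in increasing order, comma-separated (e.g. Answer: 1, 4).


input #1, g=5, n=5, t=0: events B2->S, B1->T, B5->E, B4->T, B5->E, B4->T, B5->S, B4->F, B6->F, B8->S, B7->F, B9->F, B10->F; outcomes B1=T, B2=S, B4=T, B4=F, B5=S, B5=E, B6=F, B7=F, B8=S, B9=F, B10=F
input #2, g=4, n=4, t=0: events B2->E, B1->T, B5->E, B4->T, B5->E, B4->T, B5->E, B4->T, B5->S, B4->F, B6->T, B9->T, B9->F, B10->F; outcomes B1=T, B2=E, B4=T, B4=F, B5=S, B5=E, B6=T, B9=T, B9=F, B10=F
input #3, g=5, n=5, t=2: events B2->S, B1->T, B5->E, B4->T, B5->E, B4->T, B5->S, B4->F, B6->F, B8->S, B7->F, B9->F, B10->F; outcomes B1=T, B2=S, B4=T, B4=F, B5=S, B5=E, B6=F, B7=F, B8=S, B9=F, B10=F
input #4, g=5, n=3, t=2: events B2->S, B1->T, B5->E, B4->T, B5->E, B4->T, B5->S, B4->F, B6->F, B8->S, B7->F, B9->F, B10->F; outcomes B1=T, B2=S, B4=T, B4=F, B5=S, B5=E, B6=F, B7=F, B8=S, B9=F, B10=F
input #5, g=4, n=6, t=1: events B2->E, B1->F, B3->F, B5->E, B4->T, B5->E, B4->T, B5->E, B4->T, B5->S, B4->F, B6->F, B8->E, B7->T, ...; outcomes B1=F, B2=E, B3=F, B4=T, B4=F, B5=S, B5=E, B6=F, B7=T, B8=E, B9=T, B9=F, B10=F
together the pool reaches 18 outcomes: B1=T, B1=F, B2=S, B2=E, B3=F, B4=T, B4=F, B5=S, B5=E, B6=T, B6=F, B7=T, B7=F, B8=S, B8=E, B9=T, B9=F, B10=F
checked all size-1 subsets: none covers 18 outcomes (max 13/18)
checked all size-2 subsets: none covers 18 outcomes (max 17/18)
size 3: inputs {1, 2, 5} cover all 18 outcomes, and no lexicographically smaller subset of this size does
Answer: 1, 2, 5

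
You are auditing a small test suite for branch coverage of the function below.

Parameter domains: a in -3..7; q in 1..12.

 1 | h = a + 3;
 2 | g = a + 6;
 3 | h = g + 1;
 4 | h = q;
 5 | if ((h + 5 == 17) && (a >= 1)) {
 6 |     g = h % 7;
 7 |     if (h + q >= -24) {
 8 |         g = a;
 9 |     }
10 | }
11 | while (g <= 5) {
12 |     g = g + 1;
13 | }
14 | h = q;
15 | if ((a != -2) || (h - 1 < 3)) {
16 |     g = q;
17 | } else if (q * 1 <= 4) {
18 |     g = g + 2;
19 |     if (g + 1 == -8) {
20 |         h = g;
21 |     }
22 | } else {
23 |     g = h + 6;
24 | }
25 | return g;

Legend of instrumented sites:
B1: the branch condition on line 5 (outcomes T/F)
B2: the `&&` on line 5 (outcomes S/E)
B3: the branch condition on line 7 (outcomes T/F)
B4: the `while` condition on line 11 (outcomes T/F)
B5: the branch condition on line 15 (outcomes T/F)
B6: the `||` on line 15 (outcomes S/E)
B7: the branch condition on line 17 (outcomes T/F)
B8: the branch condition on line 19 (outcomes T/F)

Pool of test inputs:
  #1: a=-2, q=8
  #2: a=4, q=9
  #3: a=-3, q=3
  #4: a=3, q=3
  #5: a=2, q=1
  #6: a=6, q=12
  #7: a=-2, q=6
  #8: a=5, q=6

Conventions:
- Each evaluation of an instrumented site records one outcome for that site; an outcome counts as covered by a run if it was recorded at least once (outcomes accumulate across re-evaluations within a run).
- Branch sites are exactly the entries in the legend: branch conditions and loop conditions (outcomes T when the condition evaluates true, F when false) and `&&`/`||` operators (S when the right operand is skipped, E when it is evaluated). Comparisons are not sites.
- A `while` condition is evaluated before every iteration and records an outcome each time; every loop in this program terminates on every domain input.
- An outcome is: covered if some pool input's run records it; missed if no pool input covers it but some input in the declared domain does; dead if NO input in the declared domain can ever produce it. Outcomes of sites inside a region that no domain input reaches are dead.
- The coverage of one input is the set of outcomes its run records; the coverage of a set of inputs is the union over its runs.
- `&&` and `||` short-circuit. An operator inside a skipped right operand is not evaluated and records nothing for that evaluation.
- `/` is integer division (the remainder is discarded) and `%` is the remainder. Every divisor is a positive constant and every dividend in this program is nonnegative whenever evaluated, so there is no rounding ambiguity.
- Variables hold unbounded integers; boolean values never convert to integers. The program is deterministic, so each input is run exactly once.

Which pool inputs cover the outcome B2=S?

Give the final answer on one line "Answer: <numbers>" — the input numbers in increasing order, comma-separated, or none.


input #1 (a=-2, q=8): produces B2=S
input #2 (a=4, q=9): produces B2=S
input #3 (a=-3, q=3): produces B2=S
input #4 (a=3, q=3): produces B2=S
input #5 (a=2, q=1): produces B2=S
input #6 (a=6, q=12): does not produce B2=S
input #7 (a=-2, q=6): produces B2=S
input #8 (a=5, q=6): produces B2=S
Answer: 1, 2, 3, 4, 5, 7, 8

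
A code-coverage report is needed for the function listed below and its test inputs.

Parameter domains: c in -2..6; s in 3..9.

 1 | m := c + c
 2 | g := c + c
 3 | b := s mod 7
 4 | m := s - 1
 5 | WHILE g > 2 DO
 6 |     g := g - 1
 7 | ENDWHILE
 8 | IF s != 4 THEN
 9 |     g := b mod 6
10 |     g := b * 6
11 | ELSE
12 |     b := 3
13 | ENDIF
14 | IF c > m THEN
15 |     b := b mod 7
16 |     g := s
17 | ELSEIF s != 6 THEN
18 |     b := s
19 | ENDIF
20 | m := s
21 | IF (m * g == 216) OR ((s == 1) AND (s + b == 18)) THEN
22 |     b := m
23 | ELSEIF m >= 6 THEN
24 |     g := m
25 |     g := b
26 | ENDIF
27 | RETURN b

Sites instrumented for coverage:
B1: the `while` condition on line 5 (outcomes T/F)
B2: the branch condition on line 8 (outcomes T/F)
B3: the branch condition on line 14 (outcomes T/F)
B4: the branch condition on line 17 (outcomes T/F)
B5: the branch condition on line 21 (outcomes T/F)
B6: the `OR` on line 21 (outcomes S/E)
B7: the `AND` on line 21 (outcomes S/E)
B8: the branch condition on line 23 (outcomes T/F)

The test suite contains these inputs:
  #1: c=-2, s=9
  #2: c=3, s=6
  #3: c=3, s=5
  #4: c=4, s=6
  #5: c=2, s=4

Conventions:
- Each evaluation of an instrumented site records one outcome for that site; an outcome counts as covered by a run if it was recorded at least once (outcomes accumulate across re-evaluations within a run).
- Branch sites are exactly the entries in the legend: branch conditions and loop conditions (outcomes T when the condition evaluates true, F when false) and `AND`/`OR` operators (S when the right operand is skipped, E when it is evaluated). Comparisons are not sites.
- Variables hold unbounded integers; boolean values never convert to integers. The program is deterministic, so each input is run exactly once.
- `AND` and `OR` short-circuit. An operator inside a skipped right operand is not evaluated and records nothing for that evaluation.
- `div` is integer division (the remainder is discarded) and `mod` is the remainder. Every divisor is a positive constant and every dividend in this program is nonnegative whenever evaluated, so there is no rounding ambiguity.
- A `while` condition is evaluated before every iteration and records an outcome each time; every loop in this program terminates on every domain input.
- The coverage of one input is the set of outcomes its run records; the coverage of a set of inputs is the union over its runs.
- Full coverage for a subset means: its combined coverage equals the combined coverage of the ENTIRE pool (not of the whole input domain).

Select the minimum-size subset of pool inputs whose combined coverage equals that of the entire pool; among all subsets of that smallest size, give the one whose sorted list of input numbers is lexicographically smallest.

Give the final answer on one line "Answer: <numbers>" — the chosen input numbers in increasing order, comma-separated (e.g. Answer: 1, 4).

run #1 (c=-2, s=9) runs B1->F, B2->T, B3->F, B4->T, B6->E, B7->S, B5->F, B8->T; records B1=F, B2=T, B3=F, B4=T, B5=F, B6=E, B7=S, B8=T
run #2 (c=3, s=6) runs B1->T, B1->T, B1->T, B1->T, B1->F, B2->T, B3->F, B4->F, B6->S, B5->T; records B1=T, B1=F, B2=T, B3=F, B4=F, B5=T, B6=S
run #3 (c=3, s=5) runs B1->T, B1->T, B1->T, B1->T, B1->F, B2->T, B3->F, B4->T, B6->E, B7->S, B5->F, B8->F; records B1=T, B1=F, B2=T, B3=F, B4=T, B5=F, B6=E, B7=S, B8=F
run #4 (c=4, s=6) runs B1->T, B1->T, B1->T, B1->T, B1->T, B1->T, B1->F, B2->T, B3->F, B4->F, B6->S, B5->T; records B1=T, B1=F, B2=T, B3=F, B4=F, B5=T, B6=S
run #5 (c=2, s=4) runs B1->T, B1->T, B1->F, B2->F, B3->F, B4->T, B6->E, B7->S, B5->F, B8->F; records B1=T, B1=F, B2=F, B3=F, B4=T, B5=F, B6=E, B7=S, B8=F
the full pool covers 14 outcomes: B1=T, B1=F, B2=T, B2=F, B3=F, B4=T, B4=F, B5=T, B5=F, B6=S, B6=E, B7=S, B8=T, B8=F
size 1 is not enough: best union over all size-1 subsets is 9/14
size 2 is not enough: best union over all size-2 subsets is 13/14
size 3: inputs {1, 2, 5} cover all 14 outcomes, and no lexicographically smaller subset of this size does

Answer: 1, 2, 5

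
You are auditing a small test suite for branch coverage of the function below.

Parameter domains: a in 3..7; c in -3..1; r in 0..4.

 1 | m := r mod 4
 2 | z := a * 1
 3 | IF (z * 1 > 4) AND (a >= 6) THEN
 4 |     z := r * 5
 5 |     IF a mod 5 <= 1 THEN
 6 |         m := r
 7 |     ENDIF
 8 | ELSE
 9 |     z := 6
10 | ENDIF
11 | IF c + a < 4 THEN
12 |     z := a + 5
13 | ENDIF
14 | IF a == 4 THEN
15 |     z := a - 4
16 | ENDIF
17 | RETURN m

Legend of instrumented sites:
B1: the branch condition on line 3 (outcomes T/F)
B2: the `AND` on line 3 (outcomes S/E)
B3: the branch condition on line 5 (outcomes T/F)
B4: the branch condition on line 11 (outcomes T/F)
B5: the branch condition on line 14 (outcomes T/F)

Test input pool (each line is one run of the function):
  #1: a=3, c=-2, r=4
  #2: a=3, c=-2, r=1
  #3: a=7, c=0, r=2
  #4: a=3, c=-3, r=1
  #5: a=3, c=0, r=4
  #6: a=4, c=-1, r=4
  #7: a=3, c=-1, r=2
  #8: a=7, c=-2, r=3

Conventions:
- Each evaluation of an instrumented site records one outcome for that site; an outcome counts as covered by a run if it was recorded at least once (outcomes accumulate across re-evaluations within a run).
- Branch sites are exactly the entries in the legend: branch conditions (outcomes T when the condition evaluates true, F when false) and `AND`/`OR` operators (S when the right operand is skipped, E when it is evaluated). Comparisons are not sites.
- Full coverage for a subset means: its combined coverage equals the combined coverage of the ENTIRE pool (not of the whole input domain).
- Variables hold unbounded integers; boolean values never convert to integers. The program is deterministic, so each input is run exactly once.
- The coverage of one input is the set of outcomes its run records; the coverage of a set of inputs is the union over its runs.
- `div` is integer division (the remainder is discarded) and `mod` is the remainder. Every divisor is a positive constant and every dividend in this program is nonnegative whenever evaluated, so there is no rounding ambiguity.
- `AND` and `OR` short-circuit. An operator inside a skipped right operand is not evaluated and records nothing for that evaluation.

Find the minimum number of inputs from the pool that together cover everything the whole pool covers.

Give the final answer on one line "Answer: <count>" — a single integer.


test 1 (a=3, c=-2, r=4) fires B2->S, B1->F, B4->T, B5->F; hits B1=F, B2=S, B4=T, B5=F
test 2 (a=3, c=-2, r=1) fires B2->S, B1->F, B4->T, B5->F; hits B1=F, B2=S, B4=T, B5=F
test 3 (a=7, c=0, r=2) fires B2->E, B1->T, B3->F, B4->F, B5->F; hits B1=T, B2=E, B3=F, B4=F, B5=F
test 4 (a=3, c=-3, r=1) fires B2->S, B1->F, B4->T, B5->F; hits B1=F, B2=S, B4=T, B5=F
test 5 (a=3, c=0, r=4) fires B2->S, B1->F, B4->T, B5->F; hits B1=F, B2=S, B4=T, B5=F
test 6 (a=4, c=-1, r=4) fires B2->S, B1->F, B4->T, B5->T; hits B1=F, B2=S, B4=T, B5=T
test 7 (a=3, c=-1, r=2) fires B2->S, B1->F, B4->T, B5->F; hits B1=F, B2=S, B4=T, B5=F
test 8 (a=7, c=-2, r=3) fires B2->E, B1->T, B3->F, B4->F, B5->F; hits B1=T, B2=E, B3=F, B4=F, B5=F
the full pool covers 9 outcomes: B1=T, B1=F, B2=S, B2=E, B3=F, B4=T, B4=F, B5=T, B5=F
no size-1 subset reaches all 9 outcomes (best union: 5/9)
the canonical winner is {3, 6}: size 2, full 9-outcome coverage, earliest index list among size-2 covers
Answer: 2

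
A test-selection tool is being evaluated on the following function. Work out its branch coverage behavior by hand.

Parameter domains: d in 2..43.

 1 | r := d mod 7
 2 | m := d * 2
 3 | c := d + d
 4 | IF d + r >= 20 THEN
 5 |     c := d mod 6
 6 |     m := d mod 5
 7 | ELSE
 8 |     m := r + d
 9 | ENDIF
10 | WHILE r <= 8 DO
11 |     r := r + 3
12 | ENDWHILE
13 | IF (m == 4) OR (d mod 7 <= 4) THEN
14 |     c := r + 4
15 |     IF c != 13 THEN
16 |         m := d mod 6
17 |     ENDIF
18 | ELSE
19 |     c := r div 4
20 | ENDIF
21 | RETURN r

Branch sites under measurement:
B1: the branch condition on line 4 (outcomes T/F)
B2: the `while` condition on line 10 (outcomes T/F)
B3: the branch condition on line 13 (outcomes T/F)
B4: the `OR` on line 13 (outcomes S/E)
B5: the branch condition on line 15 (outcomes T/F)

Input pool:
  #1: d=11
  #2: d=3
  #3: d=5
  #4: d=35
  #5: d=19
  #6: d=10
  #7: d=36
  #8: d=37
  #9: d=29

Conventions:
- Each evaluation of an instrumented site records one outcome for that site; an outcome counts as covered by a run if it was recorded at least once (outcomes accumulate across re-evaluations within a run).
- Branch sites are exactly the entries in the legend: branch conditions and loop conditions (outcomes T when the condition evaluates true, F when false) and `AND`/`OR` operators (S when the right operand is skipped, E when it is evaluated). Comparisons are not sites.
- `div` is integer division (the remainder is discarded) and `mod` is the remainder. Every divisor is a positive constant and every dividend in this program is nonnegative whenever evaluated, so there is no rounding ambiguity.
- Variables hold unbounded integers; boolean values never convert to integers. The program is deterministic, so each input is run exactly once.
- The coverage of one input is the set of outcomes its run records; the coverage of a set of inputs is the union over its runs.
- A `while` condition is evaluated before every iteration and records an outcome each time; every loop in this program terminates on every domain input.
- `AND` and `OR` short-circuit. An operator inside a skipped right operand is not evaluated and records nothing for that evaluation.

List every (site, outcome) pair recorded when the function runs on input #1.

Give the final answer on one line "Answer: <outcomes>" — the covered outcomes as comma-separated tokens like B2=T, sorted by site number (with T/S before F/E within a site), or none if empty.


Running input #1 (d=11), event by event:
  B1->F, B2->T, B2->T, B2->F, B4->E, B3->T, B5->T
as a set, this run covers: B1=F, B2=T, B2=F, B3=T, B4=E, B5=T
Answer: B1=F, B2=T, B2=F, B3=T, B4=E, B5=T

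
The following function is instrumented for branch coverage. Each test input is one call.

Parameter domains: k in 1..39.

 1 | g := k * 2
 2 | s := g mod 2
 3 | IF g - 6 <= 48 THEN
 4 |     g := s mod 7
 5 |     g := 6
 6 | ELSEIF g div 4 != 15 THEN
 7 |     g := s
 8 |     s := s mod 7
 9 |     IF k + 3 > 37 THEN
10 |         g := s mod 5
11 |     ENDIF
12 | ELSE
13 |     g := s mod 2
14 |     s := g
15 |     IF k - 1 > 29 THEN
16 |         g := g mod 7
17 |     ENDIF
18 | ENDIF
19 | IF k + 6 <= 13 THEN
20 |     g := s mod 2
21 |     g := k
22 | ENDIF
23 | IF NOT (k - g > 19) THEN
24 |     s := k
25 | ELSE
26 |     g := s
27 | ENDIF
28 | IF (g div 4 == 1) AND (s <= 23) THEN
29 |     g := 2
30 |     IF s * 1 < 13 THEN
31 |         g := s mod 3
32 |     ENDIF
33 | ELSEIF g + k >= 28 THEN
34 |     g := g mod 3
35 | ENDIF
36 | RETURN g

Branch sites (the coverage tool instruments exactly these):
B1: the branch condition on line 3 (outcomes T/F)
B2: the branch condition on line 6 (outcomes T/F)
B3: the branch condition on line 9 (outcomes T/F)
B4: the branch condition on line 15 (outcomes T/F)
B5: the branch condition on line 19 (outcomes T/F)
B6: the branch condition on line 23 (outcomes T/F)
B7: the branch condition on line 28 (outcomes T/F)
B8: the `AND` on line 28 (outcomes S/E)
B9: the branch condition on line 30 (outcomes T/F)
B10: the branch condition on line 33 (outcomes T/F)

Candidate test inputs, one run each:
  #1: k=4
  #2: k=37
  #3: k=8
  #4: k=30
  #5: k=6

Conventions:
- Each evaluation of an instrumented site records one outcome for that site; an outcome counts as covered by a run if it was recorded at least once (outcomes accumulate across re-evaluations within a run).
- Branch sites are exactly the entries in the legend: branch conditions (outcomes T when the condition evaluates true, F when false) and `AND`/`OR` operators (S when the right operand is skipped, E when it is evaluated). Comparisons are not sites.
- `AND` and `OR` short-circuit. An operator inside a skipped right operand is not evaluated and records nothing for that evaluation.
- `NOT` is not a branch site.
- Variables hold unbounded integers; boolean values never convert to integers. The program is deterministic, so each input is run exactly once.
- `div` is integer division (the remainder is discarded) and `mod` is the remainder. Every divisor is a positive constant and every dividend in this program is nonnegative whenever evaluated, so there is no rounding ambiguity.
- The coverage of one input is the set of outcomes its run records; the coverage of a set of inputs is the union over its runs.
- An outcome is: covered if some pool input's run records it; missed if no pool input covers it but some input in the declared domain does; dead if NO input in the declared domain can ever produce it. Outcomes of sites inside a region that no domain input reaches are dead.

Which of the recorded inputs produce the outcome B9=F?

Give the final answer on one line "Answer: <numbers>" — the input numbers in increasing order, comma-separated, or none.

input #1 (k=4): does not produce B9=F
input #2 (k=37): does not produce B9=F
input #3 (k=8): does not produce B9=F
input #4 (k=30): does not produce B9=F
input #5 (k=6): does not produce B9=F

Answer: none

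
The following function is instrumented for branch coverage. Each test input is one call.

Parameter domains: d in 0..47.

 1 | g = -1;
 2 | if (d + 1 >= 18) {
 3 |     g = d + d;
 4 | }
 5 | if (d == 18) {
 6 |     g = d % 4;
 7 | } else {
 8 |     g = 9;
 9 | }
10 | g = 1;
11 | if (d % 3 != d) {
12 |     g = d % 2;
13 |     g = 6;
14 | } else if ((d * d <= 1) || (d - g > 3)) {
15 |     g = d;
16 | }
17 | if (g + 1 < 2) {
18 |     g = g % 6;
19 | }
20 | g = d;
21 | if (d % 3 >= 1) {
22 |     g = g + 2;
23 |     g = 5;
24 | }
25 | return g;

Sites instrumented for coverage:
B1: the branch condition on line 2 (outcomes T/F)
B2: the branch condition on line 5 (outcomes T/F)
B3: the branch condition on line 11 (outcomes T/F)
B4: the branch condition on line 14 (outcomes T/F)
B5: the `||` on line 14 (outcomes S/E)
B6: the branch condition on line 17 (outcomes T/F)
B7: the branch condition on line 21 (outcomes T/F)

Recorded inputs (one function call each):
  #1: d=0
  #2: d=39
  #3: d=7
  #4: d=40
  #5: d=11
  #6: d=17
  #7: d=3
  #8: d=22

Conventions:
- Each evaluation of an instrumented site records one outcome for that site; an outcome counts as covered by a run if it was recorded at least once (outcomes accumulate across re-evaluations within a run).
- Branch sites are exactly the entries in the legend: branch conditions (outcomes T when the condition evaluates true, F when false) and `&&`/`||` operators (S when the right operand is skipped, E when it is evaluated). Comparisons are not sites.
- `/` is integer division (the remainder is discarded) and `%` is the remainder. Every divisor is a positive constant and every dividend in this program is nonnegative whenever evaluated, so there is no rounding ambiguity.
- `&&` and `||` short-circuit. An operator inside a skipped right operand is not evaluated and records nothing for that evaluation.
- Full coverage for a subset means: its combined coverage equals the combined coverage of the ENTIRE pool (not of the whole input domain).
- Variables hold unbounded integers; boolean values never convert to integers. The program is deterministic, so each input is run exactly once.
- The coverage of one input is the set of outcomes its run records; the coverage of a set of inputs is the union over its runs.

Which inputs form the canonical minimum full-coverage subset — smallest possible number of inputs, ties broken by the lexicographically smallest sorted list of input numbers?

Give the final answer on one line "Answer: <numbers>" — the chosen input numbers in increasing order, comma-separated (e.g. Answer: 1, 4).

input #1 (d=0): events B1->F, B2->F, B3->F, B5->S, B4->T, B6->T, B7->F; covers B1=F, B2=F, B3=F, B4=T, B5=S, B6=T, B7=F
input #2 (d=39): events B1->T, B2->F, B3->T, B6->F, B7->F; covers B1=T, B2=F, B3=T, B6=F, B7=F
input #3 (d=7): events B1->F, B2->F, B3->T, B6->F, B7->T; covers B1=F, B2=F, B3=T, B6=F, B7=T
input #4 (d=40): events B1->T, B2->F, B3->T, B6->F, B7->T; covers B1=T, B2=F, B3=T, B6=F, B7=T
input #5 (d=11): events B1->F, B2->F, B3->T, B6->F, B7->T; covers B1=F, B2=F, B3=T, B6=F, B7=T
input #6 (d=17): events B1->T, B2->F, B3->T, B6->F, B7->T; covers B1=T, B2=F, B3=T, B6=F, B7=T
input #7 (d=3): events B1->F, B2->F, B3->T, B6->F, B7->F; covers B1=F, B2=F, B3=T, B6=F, B7=F
input #8 (d=22): events B1->T, B2->F, B3->T, B6->F, B7->T; covers B1=T, B2=F, B3=T, B6=F, B7=T
pool-wide coverage (11 outcomes): B1=T, B1=F, B2=F, B3=T, B3=F, B4=T, B5=S, B6=T, B6=F, B7=T, B7=F
size 1 is not enough: best union over all size-1 subsets is 7/11
at size 2, {1, 4} reaches all 11 outcomes; every lexicographically earlier size-2 subset fails

Answer: 1, 4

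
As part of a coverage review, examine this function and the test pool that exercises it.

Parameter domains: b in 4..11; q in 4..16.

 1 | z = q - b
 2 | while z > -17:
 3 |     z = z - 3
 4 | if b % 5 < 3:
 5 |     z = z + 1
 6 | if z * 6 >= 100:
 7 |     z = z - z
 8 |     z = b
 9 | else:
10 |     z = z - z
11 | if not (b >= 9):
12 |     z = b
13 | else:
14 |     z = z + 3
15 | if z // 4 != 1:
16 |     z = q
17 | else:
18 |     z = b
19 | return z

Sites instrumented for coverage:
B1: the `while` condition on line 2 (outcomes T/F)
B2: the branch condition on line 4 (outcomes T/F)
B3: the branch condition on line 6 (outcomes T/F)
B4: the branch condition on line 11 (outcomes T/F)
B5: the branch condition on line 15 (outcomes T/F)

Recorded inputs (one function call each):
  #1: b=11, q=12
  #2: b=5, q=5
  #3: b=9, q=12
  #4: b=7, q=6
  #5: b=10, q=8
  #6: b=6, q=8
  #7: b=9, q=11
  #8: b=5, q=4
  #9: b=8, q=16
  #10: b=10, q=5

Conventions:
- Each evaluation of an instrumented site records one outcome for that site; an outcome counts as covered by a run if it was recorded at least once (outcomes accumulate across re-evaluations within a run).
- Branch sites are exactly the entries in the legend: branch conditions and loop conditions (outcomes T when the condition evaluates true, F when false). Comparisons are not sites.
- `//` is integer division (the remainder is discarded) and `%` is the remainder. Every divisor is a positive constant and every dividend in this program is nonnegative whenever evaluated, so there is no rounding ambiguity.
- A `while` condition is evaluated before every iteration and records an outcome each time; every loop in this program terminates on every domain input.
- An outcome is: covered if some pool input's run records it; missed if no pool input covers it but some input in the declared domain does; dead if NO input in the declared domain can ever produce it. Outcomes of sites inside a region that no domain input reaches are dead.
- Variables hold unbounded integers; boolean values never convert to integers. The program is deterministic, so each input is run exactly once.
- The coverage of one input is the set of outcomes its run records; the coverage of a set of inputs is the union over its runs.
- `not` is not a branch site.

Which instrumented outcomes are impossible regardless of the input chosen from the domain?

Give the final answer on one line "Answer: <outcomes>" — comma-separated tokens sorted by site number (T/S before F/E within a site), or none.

checking every outcome against all 104 domain inputs:
  B3=T: never recorded by any domain input -> dead
  reachable outcomes have witnesses, e.g. B1=T (e.g. b=4, q=4), B1=F (e.g. b=4, q=4), B2=T (e.g. b=5, q=4), B2=F (e.g. b=4, q=4)

Answer: B3=T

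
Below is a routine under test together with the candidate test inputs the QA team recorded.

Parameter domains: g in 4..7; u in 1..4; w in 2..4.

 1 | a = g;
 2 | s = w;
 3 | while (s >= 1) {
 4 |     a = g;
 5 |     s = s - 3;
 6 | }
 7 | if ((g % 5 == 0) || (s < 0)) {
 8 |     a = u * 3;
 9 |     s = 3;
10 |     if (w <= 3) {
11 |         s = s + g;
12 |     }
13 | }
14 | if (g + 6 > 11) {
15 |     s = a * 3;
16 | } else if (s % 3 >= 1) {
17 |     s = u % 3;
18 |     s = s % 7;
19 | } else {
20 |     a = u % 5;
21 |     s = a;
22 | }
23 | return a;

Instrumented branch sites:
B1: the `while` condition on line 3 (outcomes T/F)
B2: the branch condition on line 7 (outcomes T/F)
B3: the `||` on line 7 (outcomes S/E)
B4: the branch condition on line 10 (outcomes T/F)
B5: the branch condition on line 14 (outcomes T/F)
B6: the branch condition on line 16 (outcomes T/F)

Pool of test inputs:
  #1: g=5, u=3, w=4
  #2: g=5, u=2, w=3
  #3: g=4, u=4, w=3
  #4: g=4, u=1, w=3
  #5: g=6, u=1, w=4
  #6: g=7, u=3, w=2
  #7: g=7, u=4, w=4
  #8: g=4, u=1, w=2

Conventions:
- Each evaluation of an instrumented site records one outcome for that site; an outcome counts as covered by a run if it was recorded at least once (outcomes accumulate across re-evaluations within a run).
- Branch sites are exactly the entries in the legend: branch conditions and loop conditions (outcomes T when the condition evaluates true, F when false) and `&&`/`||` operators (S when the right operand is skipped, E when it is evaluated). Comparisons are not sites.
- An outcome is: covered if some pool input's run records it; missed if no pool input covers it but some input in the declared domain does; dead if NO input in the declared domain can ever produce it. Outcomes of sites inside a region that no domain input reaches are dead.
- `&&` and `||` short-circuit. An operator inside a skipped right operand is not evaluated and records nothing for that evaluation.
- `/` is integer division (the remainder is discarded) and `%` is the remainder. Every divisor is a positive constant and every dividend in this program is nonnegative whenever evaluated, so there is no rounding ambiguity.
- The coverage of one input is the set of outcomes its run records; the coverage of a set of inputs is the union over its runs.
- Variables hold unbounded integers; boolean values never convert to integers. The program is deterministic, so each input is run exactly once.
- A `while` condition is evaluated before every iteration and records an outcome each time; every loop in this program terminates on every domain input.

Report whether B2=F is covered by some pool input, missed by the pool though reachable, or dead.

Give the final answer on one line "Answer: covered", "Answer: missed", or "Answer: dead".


B2=F is recorded by pool input(s) 3, 4 -> covered
Answer: covered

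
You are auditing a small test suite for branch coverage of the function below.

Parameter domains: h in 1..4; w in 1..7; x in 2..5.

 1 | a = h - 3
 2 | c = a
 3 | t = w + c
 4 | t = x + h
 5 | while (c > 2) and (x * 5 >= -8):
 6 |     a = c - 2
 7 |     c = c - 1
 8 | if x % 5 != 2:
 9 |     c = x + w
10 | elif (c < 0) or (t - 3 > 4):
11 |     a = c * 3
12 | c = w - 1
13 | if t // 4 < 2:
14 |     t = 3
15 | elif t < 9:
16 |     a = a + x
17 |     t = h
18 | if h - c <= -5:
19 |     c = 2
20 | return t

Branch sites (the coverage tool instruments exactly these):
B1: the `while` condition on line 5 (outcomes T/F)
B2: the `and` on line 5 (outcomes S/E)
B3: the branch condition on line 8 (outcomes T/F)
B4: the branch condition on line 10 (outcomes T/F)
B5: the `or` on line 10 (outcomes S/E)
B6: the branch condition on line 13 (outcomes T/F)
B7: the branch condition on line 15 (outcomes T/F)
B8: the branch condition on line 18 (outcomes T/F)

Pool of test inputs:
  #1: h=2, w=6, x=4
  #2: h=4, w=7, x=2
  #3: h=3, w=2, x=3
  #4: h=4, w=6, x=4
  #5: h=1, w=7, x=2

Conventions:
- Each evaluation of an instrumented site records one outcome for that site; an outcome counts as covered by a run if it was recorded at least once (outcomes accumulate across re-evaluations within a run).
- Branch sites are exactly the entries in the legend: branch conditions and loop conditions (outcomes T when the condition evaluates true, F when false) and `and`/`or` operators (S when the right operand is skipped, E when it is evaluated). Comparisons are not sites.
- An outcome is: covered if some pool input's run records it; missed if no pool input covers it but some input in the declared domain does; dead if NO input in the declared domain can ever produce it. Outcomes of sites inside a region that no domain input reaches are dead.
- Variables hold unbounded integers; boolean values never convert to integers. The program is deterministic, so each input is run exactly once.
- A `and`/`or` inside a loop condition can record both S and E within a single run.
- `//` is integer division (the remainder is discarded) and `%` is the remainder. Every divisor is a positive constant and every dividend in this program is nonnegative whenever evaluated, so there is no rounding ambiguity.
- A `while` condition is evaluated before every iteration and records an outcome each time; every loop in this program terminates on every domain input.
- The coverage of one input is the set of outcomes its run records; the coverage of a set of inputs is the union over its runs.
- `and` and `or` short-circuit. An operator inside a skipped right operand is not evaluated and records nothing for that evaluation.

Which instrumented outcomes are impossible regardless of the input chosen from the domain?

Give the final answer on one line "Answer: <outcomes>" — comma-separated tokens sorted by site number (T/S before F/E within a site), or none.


sweeping the full domain (112 inputs) for each outcome:
  B1=T: never recorded by any domain input -> dead
  B2=E: never recorded by any domain input -> dead
  reachable outcomes have witnesses, e.g. B1=F (e.g. h=1, w=1, x=2), B2=S (e.g. h=1, w=1, x=2), B3=T (e.g. h=1, w=1, x=3), B3=F (e.g. h=1, w=1, x=2)
Answer: B1=T, B2=E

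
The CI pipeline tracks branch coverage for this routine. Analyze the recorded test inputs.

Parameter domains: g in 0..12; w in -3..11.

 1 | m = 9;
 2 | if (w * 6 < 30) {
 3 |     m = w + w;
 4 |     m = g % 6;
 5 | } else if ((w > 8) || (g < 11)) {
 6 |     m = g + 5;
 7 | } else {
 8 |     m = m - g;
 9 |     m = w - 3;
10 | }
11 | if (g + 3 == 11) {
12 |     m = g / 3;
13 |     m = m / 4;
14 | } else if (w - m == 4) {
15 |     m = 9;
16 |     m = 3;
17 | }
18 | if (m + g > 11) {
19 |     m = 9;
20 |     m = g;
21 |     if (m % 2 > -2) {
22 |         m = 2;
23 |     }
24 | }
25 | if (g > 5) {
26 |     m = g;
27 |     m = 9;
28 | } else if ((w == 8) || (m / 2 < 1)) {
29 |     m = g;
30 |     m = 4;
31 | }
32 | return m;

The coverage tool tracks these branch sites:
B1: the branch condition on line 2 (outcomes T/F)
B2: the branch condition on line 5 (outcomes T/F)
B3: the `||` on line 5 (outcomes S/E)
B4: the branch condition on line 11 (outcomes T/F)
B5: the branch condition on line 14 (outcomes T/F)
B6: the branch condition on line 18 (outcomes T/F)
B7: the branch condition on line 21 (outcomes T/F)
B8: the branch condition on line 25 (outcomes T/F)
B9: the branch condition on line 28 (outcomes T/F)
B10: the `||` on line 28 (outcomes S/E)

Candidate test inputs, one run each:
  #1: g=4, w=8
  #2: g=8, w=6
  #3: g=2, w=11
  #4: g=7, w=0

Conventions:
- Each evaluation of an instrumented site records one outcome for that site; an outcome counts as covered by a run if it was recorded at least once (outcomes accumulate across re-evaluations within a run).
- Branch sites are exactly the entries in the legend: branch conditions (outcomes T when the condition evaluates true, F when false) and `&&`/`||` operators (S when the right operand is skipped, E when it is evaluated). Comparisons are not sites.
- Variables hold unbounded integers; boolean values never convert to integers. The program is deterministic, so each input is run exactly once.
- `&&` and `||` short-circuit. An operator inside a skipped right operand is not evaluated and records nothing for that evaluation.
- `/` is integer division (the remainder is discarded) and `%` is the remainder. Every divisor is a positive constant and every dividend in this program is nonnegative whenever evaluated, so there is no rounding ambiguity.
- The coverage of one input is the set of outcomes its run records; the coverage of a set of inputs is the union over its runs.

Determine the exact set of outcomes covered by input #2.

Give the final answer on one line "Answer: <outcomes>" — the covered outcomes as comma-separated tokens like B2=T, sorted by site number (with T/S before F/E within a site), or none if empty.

Simulating input #2 (g=8, w=6) step by step:
  B1->F, B3->E, B2->T, B4->T, B6->F, B8->T
as a set, this run covers: B1=F, B2=T, B3=E, B4=T, B6=F, B8=T

Answer: B1=F, B2=T, B3=E, B4=T, B6=F, B8=T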